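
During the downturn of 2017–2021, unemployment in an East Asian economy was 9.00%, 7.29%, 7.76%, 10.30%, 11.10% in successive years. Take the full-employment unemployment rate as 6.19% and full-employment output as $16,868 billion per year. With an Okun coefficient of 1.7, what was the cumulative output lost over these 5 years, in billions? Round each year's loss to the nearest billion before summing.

$4,158 billion

Year 2017: gap = -1.7 × (9 - 6.19) = -4.777%, loss ≈ 16868 × 4.777/100 ≈ 806.
Year 2018: gap = -1.7 × (7.29 - 6.19) = -1.87%, loss ≈ 16868 × 1.87/100 ≈ 315.
Year 2019: gap = -1.7 × (7.76 - 6.19) = -2.669%, loss ≈ 16868 × 2.669/100 ≈ 450.
Year 2020: gap = -1.7 × (10.3 - 6.19) = -6.987%, loss ≈ 16868 × 6.987/100 ≈ 1179.
Year 2021: gap = -1.7 × (11.1 - 6.19) = -8.347%, loss ≈ 16868 × 8.347/100 ≈ 1408.
Total lost output = 806 + 315 + 450 + 1179 + 1408 = 4158 billion.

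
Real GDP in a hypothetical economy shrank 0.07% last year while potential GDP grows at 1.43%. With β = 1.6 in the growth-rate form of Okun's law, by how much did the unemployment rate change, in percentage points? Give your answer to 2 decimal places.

Growth-rate Okun's law: g_Y = g_Y* - β × Δu, so Δu = (g_Y* - g_Y)/β.
Δu = (1.43 + 0.07)/1.6 = 1.5/1.6 = 0.94 percentage points.

0.94 percentage points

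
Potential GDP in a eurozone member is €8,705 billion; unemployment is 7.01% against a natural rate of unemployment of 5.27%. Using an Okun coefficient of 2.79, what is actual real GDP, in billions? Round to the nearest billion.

Unemployment gap = 7.01 - 5.27 = 1.74 points, so the output gap is -2.79 × 1.74 = -4.8546%.
Actual GDP = 8705 × (1 - 4.8546/100) = 8705 × 0.951454 ≈ 8282 billion.

€8,282 billion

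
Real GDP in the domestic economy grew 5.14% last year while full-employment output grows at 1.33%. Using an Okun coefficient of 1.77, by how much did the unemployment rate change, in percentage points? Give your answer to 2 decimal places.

-2.15 percentage points

Growth-rate Okun's law: g_Y = g_Y* - β × Δu, so Δu = (g_Y* - g_Y)/β.
Δu = (1.33 - 5.14)/1.77 = -3.81/1.77 = -2.15 percentage points.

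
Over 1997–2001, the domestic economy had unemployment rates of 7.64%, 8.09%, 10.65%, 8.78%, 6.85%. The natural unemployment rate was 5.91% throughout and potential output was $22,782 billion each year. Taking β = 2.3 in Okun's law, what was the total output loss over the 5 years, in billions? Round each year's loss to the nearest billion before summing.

Year 1997: gap = -2.3 × (7.64 - 5.91) = -3.979%, loss ≈ 22782 × 3.979/100 ≈ 906.
Year 1998: gap = -2.3 × (8.09 - 5.91) = -5.014%, loss ≈ 22782 × 5.014/100 ≈ 1142.
Year 1999: gap = -2.3 × (10.65 - 5.91) = -10.902%, loss ≈ 22782 × 10.902/100 ≈ 2484.
Year 2000: gap = -2.3 × (8.78 - 5.91) = -6.601%, loss ≈ 22782 × 6.601/100 ≈ 1504.
Year 2001: gap = -2.3 × (6.85 - 5.91) = -2.162%, loss ≈ 22782 × 2.162/100 ≈ 493.
Total lost output = 906 + 1142 + 2484 + 1504 + 493 = 6529 billion.

$6,529 billion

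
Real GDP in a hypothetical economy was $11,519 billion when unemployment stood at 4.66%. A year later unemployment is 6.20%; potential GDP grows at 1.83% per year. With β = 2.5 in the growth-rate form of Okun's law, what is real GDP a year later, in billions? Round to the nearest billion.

Δu = 6.2 - 4.66 = 1.54 points.
Okun's law (growth form): g_Y = g_Y* - β × Δu = 1.83 - 2.5 × (1.54) = 1.83 - 3.85 = -2.02%.
Real GDP in the next year = 11519 × (1 - 2.02/100) = 11519 × 0.9798 ≈ 11286 billion.

$11,286 billion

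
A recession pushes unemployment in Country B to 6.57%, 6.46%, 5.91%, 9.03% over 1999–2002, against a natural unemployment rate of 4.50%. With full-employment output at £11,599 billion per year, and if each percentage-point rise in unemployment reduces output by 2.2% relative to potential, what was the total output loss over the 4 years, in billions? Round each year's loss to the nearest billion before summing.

Year 1999: gap = -2.2 × (6.57 - 4.5) = -4.554%, loss ≈ 11599 × 4.554/100 ≈ 528.
Year 2000: gap = -2.2 × (6.46 - 4.5) = -4.312%, loss ≈ 11599 × 4.312/100 ≈ 500.
Year 2001: gap = -2.2 × (5.91 - 4.5) = -3.102%, loss ≈ 11599 × 3.102/100 ≈ 360.
Year 2002: gap = -2.2 × (9.03 - 4.5) = -9.966%, loss ≈ 11599 × 9.966/100 ≈ 1156.
Total lost output = 528 + 500 + 360 + 1156 = 2544 billion.

£2,544 billion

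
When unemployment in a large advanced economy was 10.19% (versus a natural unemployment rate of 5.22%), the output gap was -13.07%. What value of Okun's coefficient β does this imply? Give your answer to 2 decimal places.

Okun's law: output gap = -β × (u - u*).
-13.07 = -β × (10.19 - 5.22) = -β × 4.97, so β = 13.07/4.97 = 2.63.

β ≈ 2.63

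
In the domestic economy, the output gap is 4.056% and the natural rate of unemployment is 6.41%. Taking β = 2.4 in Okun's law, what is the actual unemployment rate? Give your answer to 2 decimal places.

4.72%

From Okun's law, u - u* = -(output gap)/β = -(4.056)/2.4 = -1.69 points.
So u = 6.41 - 1.69 = 4.72%.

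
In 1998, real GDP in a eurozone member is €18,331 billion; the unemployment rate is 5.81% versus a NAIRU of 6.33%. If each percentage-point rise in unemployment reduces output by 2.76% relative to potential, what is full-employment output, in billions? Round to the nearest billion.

Unemployment gap = 5.81 - 6.33 = -0.52 points, so output gap = -2.76 × (-0.52) = 1.4352%.
Since Y = Y* × (1 + gap/100), Y* = 18331/1.014352 ≈ 18072 billion.

€18,072 billion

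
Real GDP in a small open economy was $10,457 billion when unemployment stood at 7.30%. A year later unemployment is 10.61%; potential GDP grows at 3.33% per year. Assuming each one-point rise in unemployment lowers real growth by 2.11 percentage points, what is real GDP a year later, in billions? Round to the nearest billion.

$10,075 billion

Δu = 10.61 - 7.3 = 3.31 points.
Okun's law (growth form): g_Y = g_Y* - β × Δu = 3.33 - 2.11 × (3.31) = 3.33 - 6.9841 = -3.6541%.
Real GDP in the next year = 10457 × (1 - 3.6541/100) = 10457 × 0.963459 ≈ 10075 billion.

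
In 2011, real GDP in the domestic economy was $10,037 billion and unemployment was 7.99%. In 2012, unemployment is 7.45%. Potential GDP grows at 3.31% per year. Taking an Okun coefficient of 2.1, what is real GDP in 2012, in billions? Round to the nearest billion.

$10,483 billion

Δu = 7.45 - 7.99 = -0.54 points.
Okun's law (growth form): g_Y = g_Y* - β × Δu = 3.31 - 2.1 × (-0.54) = 3.31 + 1.134 = 4.444%.
Real GDP in the next year = 10037 × (1 + 4.444/100) = 10037 × 1.04444 ≈ 10483 billion.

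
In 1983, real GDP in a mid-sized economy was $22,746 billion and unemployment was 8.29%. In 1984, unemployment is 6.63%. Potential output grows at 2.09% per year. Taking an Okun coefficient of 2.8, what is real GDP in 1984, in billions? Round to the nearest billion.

Δu = 6.63 - 8.29 = -1.66 points.
Okun's law (growth form): g_Y = g_Y* - β × Δu = 2.09 - 2.8 × (-1.66) = 2.09 + 4.648 = 6.738%.
Real GDP in the next year = 22746 × (1 + 6.738/100) = 22746 × 1.06738 ≈ 24279 billion.

$24,279 billion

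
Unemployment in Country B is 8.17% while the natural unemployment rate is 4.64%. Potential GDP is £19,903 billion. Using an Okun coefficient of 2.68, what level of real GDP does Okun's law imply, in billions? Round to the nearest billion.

Unemployment gap = 8.17 - 4.64 = 3.53 points, so the output gap is -2.68 × 3.53 = -9.4604%.
Actual GDP = 19903 × (1 - 9.4604/100) = 19903 × 0.905396 ≈ 18020 billion.

£18,020 billion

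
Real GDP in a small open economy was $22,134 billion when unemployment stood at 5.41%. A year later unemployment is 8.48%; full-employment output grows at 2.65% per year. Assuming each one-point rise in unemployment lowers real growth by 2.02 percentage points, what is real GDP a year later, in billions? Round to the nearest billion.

Δu = 8.48 - 5.41 = 3.07 points.
Okun's law (growth form): g_Y = g_Y* - β × Δu = 2.65 - 2.02 × (3.07) = 2.65 - 6.2014 = -3.5514%.
Real GDP in the next year = 22134 × (1 - 3.5514/100) = 22134 × 0.964486 ≈ 21348 billion.

$21,348 billion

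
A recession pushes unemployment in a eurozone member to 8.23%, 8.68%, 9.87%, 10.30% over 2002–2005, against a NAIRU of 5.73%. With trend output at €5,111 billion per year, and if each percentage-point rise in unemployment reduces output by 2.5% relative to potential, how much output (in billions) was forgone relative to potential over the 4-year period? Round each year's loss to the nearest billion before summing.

Year 2002: gap = -2.5 × (8.23 - 5.73) = -6.25%, loss ≈ 5111 × 6.25/100 ≈ 319.
Year 2003: gap = -2.5 × (8.68 - 5.73) = -7.375%, loss ≈ 5111 × 7.375/100 ≈ 377.
Year 2004: gap = -2.5 × (9.87 - 5.73) = -10.35%, loss ≈ 5111 × 10.35/100 ≈ 529.
Year 2005: gap = -2.5 × (10.3 - 5.73) = -11.425%, loss ≈ 5111 × 11.425/100 ≈ 584.
Total lost output = 319 + 377 + 529 + 584 = 1809 billion.

€1,809 billion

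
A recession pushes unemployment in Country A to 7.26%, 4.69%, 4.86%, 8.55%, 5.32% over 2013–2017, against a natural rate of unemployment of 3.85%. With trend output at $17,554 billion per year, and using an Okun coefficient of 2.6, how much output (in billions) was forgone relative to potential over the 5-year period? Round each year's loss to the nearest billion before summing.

$5,216 billion

Year 2013: gap = -2.6 × (7.26 - 3.85) = -8.866%, loss ≈ 17554 × 8.866/100 ≈ 1556.
Year 2014: gap = -2.6 × (4.69 - 3.85) = -2.184%, loss ≈ 17554 × 2.184/100 ≈ 383.
Year 2015: gap = -2.6 × (4.86 - 3.85) = -2.626%, loss ≈ 17554 × 2.626/100 ≈ 461.
Year 2016: gap = -2.6 × (8.55 - 3.85) = -12.22%, loss ≈ 17554 × 12.22/100 ≈ 2145.
Year 2017: gap = -2.6 × (5.32 - 3.85) = -3.822%, loss ≈ 17554 × 3.822/100 ≈ 671.
Total lost output = 1556 + 383 + 461 + 2145 + 671 = 5216 billion.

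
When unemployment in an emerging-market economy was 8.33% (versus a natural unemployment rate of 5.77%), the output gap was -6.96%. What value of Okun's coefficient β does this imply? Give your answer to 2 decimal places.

β ≈ 2.72

Okun's law: output gap = -β × (u - u*).
-6.96 = -β × (8.33 - 5.77) = -β × 2.56, so β = 6.96/2.56 = 2.72.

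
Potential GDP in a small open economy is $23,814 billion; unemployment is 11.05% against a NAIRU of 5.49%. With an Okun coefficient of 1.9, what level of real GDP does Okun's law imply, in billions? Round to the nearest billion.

Unemployment gap = 11.05 - 5.49 = 5.56 points, so the output gap is -1.9 × 5.56 = -10.564%.
Actual GDP = 23814 × (1 - 10.564/100) = 23814 × 0.89436 ≈ 21298 billion.

$21,298 billion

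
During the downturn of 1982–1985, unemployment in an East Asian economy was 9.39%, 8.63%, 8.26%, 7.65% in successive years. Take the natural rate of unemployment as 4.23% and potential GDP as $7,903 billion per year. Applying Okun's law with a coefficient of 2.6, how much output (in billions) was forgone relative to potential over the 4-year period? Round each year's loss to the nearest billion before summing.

$3,495 billion

Year 1982: gap = -2.6 × (9.39 - 4.23) = -13.416%, loss ≈ 7903 × 13.416/100 ≈ 1060.
Year 1983: gap = -2.6 × (8.63 - 4.23) = -11.44%, loss ≈ 7903 × 11.44/100 ≈ 904.
Year 1984: gap = -2.6 × (8.26 - 4.23) = -10.478%, loss ≈ 7903 × 10.478/100 ≈ 828.
Year 1985: gap = -2.6 × (7.65 - 4.23) = -8.892%, loss ≈ 7903 × 8.892/100 ≈ 703.
Total lost output = 1060 + 904 + 828 + 703 = 3495 billion.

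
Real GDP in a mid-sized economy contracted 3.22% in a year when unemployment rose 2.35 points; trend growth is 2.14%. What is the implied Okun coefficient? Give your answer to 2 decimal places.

β ≈ 2.28

Growth form: g_Y = g_Y* - β × Δu, so β = (g_Y* - g_Y)/Δu.
β = (2.14 + 3.22)/2.35 = 5.36/2.35 = 2.28.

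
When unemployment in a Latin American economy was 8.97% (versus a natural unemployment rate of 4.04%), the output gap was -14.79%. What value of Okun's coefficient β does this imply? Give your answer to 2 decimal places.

β ≈ 3.00

Okun's law: output gap = -β × (u - u*).
-14.79 = -β × (8.97 - 4.04) = -β × 4.93, so β = 14.79/4.93 = 3.00.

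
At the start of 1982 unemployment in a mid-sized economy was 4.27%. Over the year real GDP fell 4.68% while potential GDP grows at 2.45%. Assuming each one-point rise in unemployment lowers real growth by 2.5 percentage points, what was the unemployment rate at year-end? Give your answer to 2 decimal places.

Growth-rate Okun's law: g_Y = g_Y* - β × Δu, so Δu = (g_Y* - g_Y)/β.
Δu = (2.45 + 4.68)/2.5 = 7.13/2.5 = 2.85 percentage points.
Year-end unemployment = 4.27 + 2.85 = 7.12%.

7.12%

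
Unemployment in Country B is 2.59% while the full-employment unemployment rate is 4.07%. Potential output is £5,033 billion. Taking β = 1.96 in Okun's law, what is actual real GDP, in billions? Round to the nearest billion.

£5,179 billion

Unemployment gap = 2.59 - 4.07 = -1.48 points, so the output gap is -1.96 × (-1.48) = 2.9008%.
Actual GDP = 5033 × (1 + 2.9008/100) = 5033 × 1.029008 ≈ 5179 billion.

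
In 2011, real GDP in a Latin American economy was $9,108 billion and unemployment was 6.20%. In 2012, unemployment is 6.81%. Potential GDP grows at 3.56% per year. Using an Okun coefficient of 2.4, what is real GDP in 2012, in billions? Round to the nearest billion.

Δu = 6.81 - 6.2 = 0.61 points.
Okun's law (growth form): g_Y = g_Y* - β × Δu = 3.56 - 2.4 × (0.61) = 3.56 - 1.464 = 2.096%.
Real GDP in the next year = 9108 × (1 + 2.096/100) = 9108 × 1.02096 ≈ 9299 billion.

$9,299 billion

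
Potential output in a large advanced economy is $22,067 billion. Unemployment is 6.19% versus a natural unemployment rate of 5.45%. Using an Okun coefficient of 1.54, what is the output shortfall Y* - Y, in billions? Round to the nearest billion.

Output gap = -1.54 × (6.19 - 5.45) = -1.54 × 0.74 = -1.1396%.
Actual GDP ≈ 22067 × 0.988604 ≈ 21816 billion, so the shortfall is 22067 - 21816 = 251 billion.

$251 billion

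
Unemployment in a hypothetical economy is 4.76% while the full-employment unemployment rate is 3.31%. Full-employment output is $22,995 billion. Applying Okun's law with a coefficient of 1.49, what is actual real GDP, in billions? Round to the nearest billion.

$22,498 billion

Unemployment gap = 4.76 - 3.31 = 1.45 points, so the output gap is -1.49 × 1.45 = -2.1605%.
Actual GDP = 22995 × (1 - 2.1605/100) = 22995 × 0.978395 ≈ 22498 billion.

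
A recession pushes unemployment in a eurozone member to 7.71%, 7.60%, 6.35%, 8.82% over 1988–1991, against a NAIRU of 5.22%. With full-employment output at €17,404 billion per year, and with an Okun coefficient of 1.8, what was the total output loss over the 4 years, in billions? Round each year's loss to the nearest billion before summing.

Year 1988: gap = -1.8 × (7.71 - 5.22) = -4.482%, loss ≈ 17404 × 4.482/100 ≈ 780.
Year 1989: gap = -1.8 × (7.6 - 5.22) = -4.284%, loss ≈ 17404 × 4.284/100 ≈ 746.
Year 1990: gap = -1.8 × (6.35 - 5.22) = -2.034%, loss ≈ 17404 × 2.034/100 ≈ 354.
Year 1991: gap = -1.8 × (8.82 - 5.22) = -6.48%, loss ≈ 17404 × 6.48/100 ≈ 1128.
Total lost output = 780 + 746 + 354 + 1128 = 3008 billion.

€3,008 billion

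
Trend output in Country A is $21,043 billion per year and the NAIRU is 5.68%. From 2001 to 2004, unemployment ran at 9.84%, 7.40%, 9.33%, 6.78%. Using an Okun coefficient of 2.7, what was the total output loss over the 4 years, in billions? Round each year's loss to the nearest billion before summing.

$6,040 billion

Year 2001: gap = -2.7 × (9.84 - 5.68) = -11.232%, loss ≈ 21043 × 11.232/100 ≈ 2364.
Year 2002: gap = -2.7 × (7.4 - 5.68) = -4.644%, loss ≈ 21043 × 4.644/100 ≈ 977.
Year 2003: gap = -2.7 × (9.33 - 5.68) = -9.855%, loss ≈ 21043 × 9.855/100 ≈ 2074.
Year 2004: gap = -2.7 × (6.78 - 5.68) = -2.97%, loss ≈ 21043 × 2.97/100 ≈ 625.
Total lost output = 2364 + 977 + 2074 + 625 = 6040 billion.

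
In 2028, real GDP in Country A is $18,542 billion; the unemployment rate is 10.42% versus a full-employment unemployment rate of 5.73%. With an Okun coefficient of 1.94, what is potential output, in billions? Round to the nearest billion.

$20,398 billion

Unemployment gap = 10.42 - 5.73 = 4.69 points, so output gap = -1.94 × 4.69 = -9.0986%.
Since Y = Y* × (1 + gap/100), Y* = 18542/0.909014 ≈ 20398 billion.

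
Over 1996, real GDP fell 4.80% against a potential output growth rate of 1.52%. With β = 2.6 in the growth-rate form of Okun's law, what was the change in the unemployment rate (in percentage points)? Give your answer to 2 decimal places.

2.43 percentage points

Growth-rate Okun's law: g_Y = g_Y* - β × Δu, so Δu = (g_Y* - g_Y)/β.
Δu = (1.52 + 4.8)/2.6 = 6.32/2.6 = 2.43 percentage points.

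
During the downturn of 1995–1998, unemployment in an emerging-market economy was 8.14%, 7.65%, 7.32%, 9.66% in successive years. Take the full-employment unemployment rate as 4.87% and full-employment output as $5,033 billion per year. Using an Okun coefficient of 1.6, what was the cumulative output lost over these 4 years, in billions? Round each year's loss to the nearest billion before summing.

$1,070 billion

Year 1995: gap = -1.6 × (8.14 - 4.87) = -5.232%, loss ≈ 5033 × 5.232/100 ≈ 263.
Year 1996: gap = -1.6 × (7.65 - 4.87) = -4.448%, loss ≈ 5033 × 4.448/100 ≈ 224.
Year 1997: gap = -1.6 × (7.32 - 4.87) = -3.92%, loss ≈ 5033 × 3.92/100 ≈ 197.
Year 1998: gap = -1.6 × (9.66 - 4.87) = -7.664%, loss ≈ 5033 × 7.664/100 ≈ 386.
Total lost output = 263 + 224 + 197 + 386 = 1070 billion.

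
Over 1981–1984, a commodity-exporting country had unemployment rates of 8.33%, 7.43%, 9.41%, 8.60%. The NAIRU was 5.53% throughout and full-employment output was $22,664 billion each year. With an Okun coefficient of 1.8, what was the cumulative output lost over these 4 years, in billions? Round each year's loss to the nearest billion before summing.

Year 1981: gap = -1.8 × (8.33 - 5.53) = -5.04%, loss ≈ 22664 × 5.04/100 ≈ 1142.
Year 1982: gap = -1.8 × (7.43 - 5.53) = -3.42%, loss ≈ 22664 × 3.42/100 ≈ 775.
Year 1983: gap = -1.8 × (9.41 - 5.53) = -6.984%, loss ≈ 22664 × 6.984/100 ≈ 1583.
Year 1984: gap = -1.8 × (8.6 - 5.53) = -5.526%, loss ≈ 22664 × 5.526/100 ≈ 1252.
Total lost output = 1142 + 775 + 1583 + 1252 = 4752 billion.

$4,752 billion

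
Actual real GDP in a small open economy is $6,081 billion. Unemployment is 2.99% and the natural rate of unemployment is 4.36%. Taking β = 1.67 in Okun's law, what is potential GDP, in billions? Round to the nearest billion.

Unemployment gap = 2.99 - 4.36 = -1.37 points, so output gap = -1.67 × (-1.37) = 2.2879%.
Since Y = Y* × (1 + gap/100), Y* = 6081/1.022879 ≈ 5945 billion.

$5,945 billion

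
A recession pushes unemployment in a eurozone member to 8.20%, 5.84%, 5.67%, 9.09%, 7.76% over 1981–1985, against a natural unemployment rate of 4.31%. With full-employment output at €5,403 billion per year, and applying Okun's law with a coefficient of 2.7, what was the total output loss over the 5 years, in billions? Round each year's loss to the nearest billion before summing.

Year 1981: gap = -2.7 × (8.2 - 4.31) = -10.503%, loss ≈ 5403 × 10.503/100 ≈ 567.
Year 1982: gap = -2.7 × (5.84 - 4.31) = -4.131%, loss ≈ 5403 × 4.131/100 ≈ 223.
Year 1983: gap = -2.7 × (5.67 - 4.31) = -3.672%, loss ≈ 5403 × 3.672/100 ≈ 198.
Year 1984: gap = -2.7 × (9.09 - 4.31) = -12.906%, loss ≈ 5403 × 12.906/100 ≈ 697.
Year 1985: gap = -2.7 × (7.76 - 4.31) = -9.315%, loss ≈ 5403 × 9.315/100 ≈ 503.
Total lost output = 567 + 223 + 198 + 697 + 503 = 2188 billion.

€2,188 billion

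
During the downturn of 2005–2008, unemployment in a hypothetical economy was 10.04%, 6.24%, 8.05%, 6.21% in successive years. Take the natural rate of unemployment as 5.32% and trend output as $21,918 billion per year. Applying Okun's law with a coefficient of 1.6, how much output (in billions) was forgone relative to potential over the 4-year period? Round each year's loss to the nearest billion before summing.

$3,247 billion

Year 2005: gap = -1.6 × (10.04 - 5.32) = -7.552%, loss ≈ 21918 × 7.552/100 ≈ 1655.
Year 2006: gap = -1.6 × (6.24 - 5.32) = -1.472%, loss ≈ 21918 × 1.472/100 ≈ 323.
Year 2007: gap = -1.6 × (8.05 - 5.32) = -4.368%, loss ≈ 21918 × 4.368/100 ≈ 957.
Year 2008: gap = -1.6 × (6.21 - 5.32) = -1.424%, loss ≈ 21918 × 1.424/100 ≈ 312.
Total lost output = 1655 + 323 + 957 + 312 = 3247 billion.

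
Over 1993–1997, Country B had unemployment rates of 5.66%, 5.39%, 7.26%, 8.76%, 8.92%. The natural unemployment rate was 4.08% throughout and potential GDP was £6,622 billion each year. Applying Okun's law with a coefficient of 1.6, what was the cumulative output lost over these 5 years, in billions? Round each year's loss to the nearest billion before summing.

£1,652 billion

Year 1993: gap = -1.6 × (5.66 - 4.08) = -2.528%, loss ≈ 6622 × 2.528/100 ≈ 167.
Year 1994: gap = -1.6 × (5.39 - 4.08) = -2.096%, loss ≈ 6622 × 2.096/100 ≈ 139.
Year 1995: gap = -1.6 × (7.26 - 4.08) = -5.088%, loss ≈ 6622 × 5.088/100 ≈ 337.
Year 1996: gap = -1.6 × (8.76 - 4.08) = -7.488%, loss ≈ 6622 × 7.488/100 ≈ 496.
Year 1997: gap = -1.6 × (8.92 - 4.08) = -7.744%, loss ≈ 6622 × 7.744/100 ≈ 513.
Total lost output = 167 + 139 + 337 + 496 + 513 = 1652 billion.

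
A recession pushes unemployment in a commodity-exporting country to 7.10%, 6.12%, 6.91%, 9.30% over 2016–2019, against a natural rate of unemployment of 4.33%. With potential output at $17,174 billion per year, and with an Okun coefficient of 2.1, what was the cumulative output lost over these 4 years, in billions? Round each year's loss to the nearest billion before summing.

$4,367 billion

Year 2016: gap = -2.1 × (7.1 - 4.33) = -5.817%, loss ≈ 17174 × 5.817/100 ≈ 999.
Year 2017: gap = -2.1 × (6.12 - 4.33) = -3.759%, loss ≈ 17174 × 3.759/100 ≈ 646.
Year 2018: gap = -2.1 × (6.91 - 4.33) = -5.418%, loss ≈ 17174 × 5.418/100 ≈ 930.
Year 2019: gap = -2.1 × (9.3 - 4.33) = -10.437%, loss ≈ 17174 × 10.437/100 ≈ 1792.
Total lost output = 999 + 646 + 930 + 1792 = 4367 billion.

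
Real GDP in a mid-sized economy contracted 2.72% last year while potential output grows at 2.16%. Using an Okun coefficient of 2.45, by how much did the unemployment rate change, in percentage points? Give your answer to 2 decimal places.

1.99 percentage points

Growth-rate Okun's law: g_Y = g_Y* - β × Δu, so Δu = (g_Y* - g_Y)/β.
Δu = (2.16 + 2.72)/2.45 = 4.88/2.45 = 1.99 percentage points.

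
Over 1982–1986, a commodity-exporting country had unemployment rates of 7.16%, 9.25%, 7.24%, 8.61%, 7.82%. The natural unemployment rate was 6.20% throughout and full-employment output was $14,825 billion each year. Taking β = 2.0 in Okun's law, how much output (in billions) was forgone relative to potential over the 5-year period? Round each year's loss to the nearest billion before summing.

$2,692 billion

Year 1982: gap = -2.0 × (7.16 - 6.2) = -1.92%, loss ≈ 14825 × 1.92/100 ≈ 285.
Year 1983: gap = -2.0 × (9.25 - 6.2) = -6.1%, loss ≈ 14825 × 6.1/100 ≈ 904.
Year 1984: gap = -2.0 × (7.24 - 6.2) = -2.08%, loss ≈ 14825 × 2.08/100 ≈ 308.
Year 1985: gap = -2.0 × (8.61 - 6.2) = -4.82%, loss ≈ 14825 × 4.82/100 ≈ 715.
Year 1986: gap = -2.0 × (7.82 - 6.2) = -3.24%, loss ≈ 14825 × 3.24/100 ≈ 480.
Total lost output = 285 + 904 + 308 + 715 + 480 = 2692 billion.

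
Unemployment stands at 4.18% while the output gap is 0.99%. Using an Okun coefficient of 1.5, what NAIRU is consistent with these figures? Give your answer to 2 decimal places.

4.84%

From Okun's law, u - u* = -(output gap)/β = -(0.99)/1.5 = -0.66 points.
So u* = 4.18 + 0.66 = 4.84%.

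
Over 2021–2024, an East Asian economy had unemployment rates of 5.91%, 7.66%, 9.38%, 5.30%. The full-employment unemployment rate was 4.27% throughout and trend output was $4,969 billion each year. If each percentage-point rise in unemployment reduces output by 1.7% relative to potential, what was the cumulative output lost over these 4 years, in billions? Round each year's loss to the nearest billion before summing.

$944 billion

Year 2021: gap = -1.7 × (5.91 - 4.27) = -2.788%, loss ≈ 4969 × 2.788/100 ≈ 139.
Year 2022: gap = -1.7 × (7.66 - 4.27) = -5.763%, loss ≈ 4969 × 5.763/100 ≈ 286.
Year 2023: gap = -1.7 × (9.38 - 4.27) = -8.687%, loss ≈ 4969 × 8.687/100 ≈ 432.
Year 2024: gap = -1.7 × (5.3 - 4.27) = -1.751%, loss ≈ 4969 × 1.751/100 ≈ 87.
Total lost output = 139 + 286 + 432 + 87 = 944 billion.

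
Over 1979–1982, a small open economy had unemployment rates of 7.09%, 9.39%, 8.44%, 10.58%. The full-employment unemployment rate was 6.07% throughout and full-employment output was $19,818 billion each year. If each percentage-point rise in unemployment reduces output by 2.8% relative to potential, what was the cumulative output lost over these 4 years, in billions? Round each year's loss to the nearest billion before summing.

$6,226 billion

Year 1979: gap = -2.8 × (7.09 - 6.07) = -2.856%, loss ≈ 19818 × 2.856/100 ≈ 566.
Year 1980: gap = -2.8 × (9.39 - 6.07) = -9.296%, loss ≈ 19818 × 9.296/100 ≈ 1842.
Year 1981: gap = -2.8 × (8.44 - 6.07) = -6.636%, loss ≈ 19818 × 6.636/100 ≈ 1315.
Year 1982: gap = -2.8 × (10.58 - 6.07) = -12.628%, loss ≈ 19818 × 12.628/100 ≈ 2503.
Total lost output = 566 + 1842 + 1315 + 2503 = 6226 billion.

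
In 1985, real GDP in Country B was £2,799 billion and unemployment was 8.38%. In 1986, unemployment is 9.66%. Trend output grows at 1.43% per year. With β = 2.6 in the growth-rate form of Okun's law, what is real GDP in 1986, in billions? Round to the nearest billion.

£2,746 billion

Δu = 9.66 - 8.38 = 1.28 points.
Okun's law (growth form): g_Y = g_Y* - β × Δu = 1.43 - 2.6 × (1.28) = 1.43 - 3.328 = -1.898%.
Real GDP in the next year = 2799 × (1 - 1.898/100) = 2799 × 0.98102 ≈ 2746 billion.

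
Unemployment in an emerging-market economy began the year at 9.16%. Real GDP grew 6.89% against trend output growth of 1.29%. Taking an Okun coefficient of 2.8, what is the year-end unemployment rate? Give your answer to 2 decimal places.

7.16%

Growth-rate Okun's law: g_Y = g_Y* - β × Δu, so Δu = (g_Y* - g_Y)/β.
Δu = (1.29 - 6.89)/2.8 = -5.6/2.8 = -2.00 percentage points.
Year-end unemployment = 9.16 - 2 = 7.16%.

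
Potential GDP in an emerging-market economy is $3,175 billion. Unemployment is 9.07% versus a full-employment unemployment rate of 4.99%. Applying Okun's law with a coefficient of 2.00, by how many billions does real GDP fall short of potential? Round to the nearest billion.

Output gap = -2.00 × (9.07 - 4.99) = -2 × 4.08 = -8.16%.
Actual GDP ≈ 3175 × 0.9184 ≈ 2916 billion, so the shortfall is 3175 - 2916 = 259 billion.

$259 billion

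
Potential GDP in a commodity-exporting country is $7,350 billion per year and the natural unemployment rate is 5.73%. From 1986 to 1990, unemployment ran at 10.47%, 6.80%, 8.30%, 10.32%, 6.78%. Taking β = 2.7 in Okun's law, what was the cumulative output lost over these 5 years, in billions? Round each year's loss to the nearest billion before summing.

$2,782 billion

Year 1986: gap = -2.7 × (10.47 - 5.73) = -12.798%, loss ≈ 7350 × 12.798/100 ≈ 941.
Year 1987: gap = -2.7 × (6.8 - 5.73) = -2.889%, loss ≈ 7350 × 2.889/100 ≈ 212.
Year 1988: gap = -2.7 × (8.3 - 5.73) = -6.939%, loss ≈ 7350 × 6.939/100 ≈ 510.
Year 1989: gap = -2.7 × (10.32 - 5.73) = -12.393%, loss ≈ 7350 × 12.393/100 ≈ 911.
Year 1990: gap = -2.7 × (6.78 - 5.73) = -2.835%, loss ≈ 7350 × 2.835/100 ≈ 208.
Total lost output = 941 + 212 + 510 + 911 + 208 = 2782 billion.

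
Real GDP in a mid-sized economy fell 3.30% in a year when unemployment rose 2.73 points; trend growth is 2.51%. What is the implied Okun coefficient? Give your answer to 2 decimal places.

Growth form: g_Y = g_Y* - β × Δu, so β = (g_Y* - g_Y)/Δu.
β = (2.51 + 3.3)/2.73 = 5.81/2.73 = 2.13.

β ≈ 2.13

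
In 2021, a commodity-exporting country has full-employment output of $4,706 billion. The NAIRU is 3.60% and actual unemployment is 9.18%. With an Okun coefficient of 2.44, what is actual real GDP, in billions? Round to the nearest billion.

Unemployment gap = 9.18 - 3.6 = 5.58 points, so the output gap is -2.44 × 5.58 = -13.6152%.
Actual GDP = 4706 × (1 - 13.6152/100) = 4706 × 0.863848 ≈ 4065 billion.

$4,065 billion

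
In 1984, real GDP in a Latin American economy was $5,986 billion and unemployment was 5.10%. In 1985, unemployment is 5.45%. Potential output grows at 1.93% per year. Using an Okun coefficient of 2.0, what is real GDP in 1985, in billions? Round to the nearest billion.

$6,060 billion

Δu = 5.45 - 5.1 = 0.35 points.
Okun's law (growth form): g_Y = g_Y* - β × Δu = 1.93 - 2.0 × (0.35) = 1.93 - 0.7 = 1.23%.
Real GDP in the next year = 5986 × (1 + 1.23/100) = 5986 × 1.0123 ≈ 6060 billion.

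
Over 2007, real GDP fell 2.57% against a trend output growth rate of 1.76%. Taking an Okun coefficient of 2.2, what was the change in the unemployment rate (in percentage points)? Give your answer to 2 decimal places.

Growth-rate Okun's law: g_Y = g_Y* - β × Δu, so Δu = (g_Y* - g_Y)/β.
Δu = (1.76 + 2.57)/2.2 = 4.33/2.2 = 1.97 percentage points.

1.97 percentage points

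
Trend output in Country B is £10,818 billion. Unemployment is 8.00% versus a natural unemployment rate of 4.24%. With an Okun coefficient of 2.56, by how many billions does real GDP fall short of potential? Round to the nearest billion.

£1,041 billion

Output gap = -2.56 × (8 - 4.24) = -2.56 × 3.76 = -9.6256%.
Actual GDP ≈ 10818 × 0.903744 ≈ 9777 billion, so the shortfall is 10818 - 9777 = 1041 billion.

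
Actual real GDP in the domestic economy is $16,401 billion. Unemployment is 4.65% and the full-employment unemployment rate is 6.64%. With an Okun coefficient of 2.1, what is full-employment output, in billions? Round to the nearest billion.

$15,743 billion

Unemployment gap = 4.65 - 6.64 = -1.99 points, so output gap = -2.1 × (-1.99) = 4.179%.
Since Y = Y* × (1 + gap/100), Y* = 16401/1.04179 ≈ 15743 billion.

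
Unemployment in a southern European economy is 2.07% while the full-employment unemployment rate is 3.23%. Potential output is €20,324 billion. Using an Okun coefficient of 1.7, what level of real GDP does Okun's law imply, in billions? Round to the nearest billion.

€20,725 billion

Unemployment gap = 2.07 - 3.23 = -1.16 points, so the output gap is -1.7 × (-1.16) = 1.972%.
Actual GDP = 20324 × (1 + 1.972/100) = 20324 × 1.01972 ≈ 20725 billion.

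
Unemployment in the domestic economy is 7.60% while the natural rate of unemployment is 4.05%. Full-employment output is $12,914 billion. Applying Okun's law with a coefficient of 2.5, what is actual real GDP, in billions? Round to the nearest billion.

$11,768 billion

Unemployment gap = 7.6 - 4.05 = 3.55 points, so the output gap is -2.5 × 3.55 = -8.875%.
Actual GDP = 12914 × (1 - 8.875/100) = 12914 × 0.91125 ≈ 11768 billion.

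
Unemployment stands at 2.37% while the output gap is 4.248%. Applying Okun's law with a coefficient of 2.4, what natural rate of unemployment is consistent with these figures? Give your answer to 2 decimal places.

4.14%

From Okun's law, u - u* = -(output gap)/β = -(4.248)/2.4 = -1.77 points.
So u* = 2.37 + 1.77 = 4.14%.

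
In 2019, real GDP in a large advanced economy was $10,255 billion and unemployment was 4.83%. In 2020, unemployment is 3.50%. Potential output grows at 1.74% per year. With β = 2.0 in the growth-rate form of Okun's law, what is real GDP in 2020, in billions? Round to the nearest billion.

Δu = 3.5 - 4.83 = -1.33 points.
Okun's law (growth form): g_Y = g_Y* - β × Δu = 1.74 - 2.0 × (-1.33) = 1.74 + 2.66 = 4.4%.
Real GDP in the next year = 10255 × (1 + 4.4/100) = 10255 × 1.044 ≈ 10706 billion.

$10,706 billion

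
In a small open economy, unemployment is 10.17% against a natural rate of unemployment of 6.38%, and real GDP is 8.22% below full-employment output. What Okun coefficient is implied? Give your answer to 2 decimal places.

Okun's law: output gap = -β × (u - u*).
-8.22 = -β × (10.17 - 6.38) = -β × 3.79, so β = 8.22/3.79 = 2.17.

β ≈ 2.17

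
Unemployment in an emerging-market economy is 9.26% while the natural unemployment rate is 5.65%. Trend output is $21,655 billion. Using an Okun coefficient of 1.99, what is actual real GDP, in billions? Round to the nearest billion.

$20,099 billion

Unemployment gap = 9.26 - 5.65 = 3.61 points, so the output gap is -1.99 × 3.61 = -7.1839%.
Actual GDP = 21655 × (1 - 7.1839/100) = 21655 × 0.928161 ≈ 20099 billion.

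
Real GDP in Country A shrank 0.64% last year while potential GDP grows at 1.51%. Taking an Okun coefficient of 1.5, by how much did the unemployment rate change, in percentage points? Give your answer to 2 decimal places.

Growth-rate Okun's law: g_Y = g_Y* - β × Δu, so Δu = (g_Y* - g_Y)/β.
Δu = (1.51 + 0.64)/1.5 = 2.15/1.5 = 1.43 percentage points.

1.43 percentage points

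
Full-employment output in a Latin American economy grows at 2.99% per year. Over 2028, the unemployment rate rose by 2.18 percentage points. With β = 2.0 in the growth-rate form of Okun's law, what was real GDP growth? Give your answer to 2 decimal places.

-1.37%

Growth-rate Okun's law: g_Y = g_Y* - β × Δu.
g_Y = 2.99 - 2.0 × (2.18) = 2.99 - 4.36 = -1.37%, i.e. -1.37% to 2 d.p.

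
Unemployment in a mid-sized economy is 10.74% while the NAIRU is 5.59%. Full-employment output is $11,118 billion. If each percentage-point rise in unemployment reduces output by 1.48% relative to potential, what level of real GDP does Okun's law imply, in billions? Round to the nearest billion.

$10,271 billion

Unemployment gap = 10.74 - 5.59 = 5.15 points, so the output gap is -1.48 × 5.15 = -7.622%.
Actual GDP = 11118 × (1 - 7.622/100) = 11118 × 0.92378 ≈ 10271 billion.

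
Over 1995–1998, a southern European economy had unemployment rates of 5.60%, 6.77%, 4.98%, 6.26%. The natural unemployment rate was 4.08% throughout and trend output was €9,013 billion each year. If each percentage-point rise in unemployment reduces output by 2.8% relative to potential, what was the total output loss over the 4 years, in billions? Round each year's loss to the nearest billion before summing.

€1,840 billion

Year 1995: gap = -2.8 × (5.6 - 4.08) = -4.256%, loss ≈ 9013 × 4.256/100 ≈ 384.
Year 1996: gap = -2.8 × (6.77 - 4.08) = -7.532%, loss ≈ 9013 × 7.532/100 ≈ 679.
Year 1997: gap = -2.8 × (4.98 - 4.08) = -2.52%, loss ≈ 9013 × 2.52/100 ≈ 227.
Year 1998: gap = -2.8 × (6.26 - 4.08) = -6.104%, loss ≈ 9013 × 6.104/100 ≈ 550.
Total lost output = 384 + 679 + 227 + 550 = 1840 billion.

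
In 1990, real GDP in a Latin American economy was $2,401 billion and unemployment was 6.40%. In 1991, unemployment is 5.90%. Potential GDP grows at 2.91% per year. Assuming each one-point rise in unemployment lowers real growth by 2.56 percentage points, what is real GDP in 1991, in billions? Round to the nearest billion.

$2,502 billion

Δu = 5.9 - 6.4 = -0.5 points.
Okun's law (growth form): g_Y = g_Y* - β × Δu = 2.91 - 2.56 × (-0.50) = 2.91 + 1.28 = 4.19%.
Real GDP in the next year = 2401 × (1 + 4.19/100) = 2401 × 1.0419 ≈ 2502 billion.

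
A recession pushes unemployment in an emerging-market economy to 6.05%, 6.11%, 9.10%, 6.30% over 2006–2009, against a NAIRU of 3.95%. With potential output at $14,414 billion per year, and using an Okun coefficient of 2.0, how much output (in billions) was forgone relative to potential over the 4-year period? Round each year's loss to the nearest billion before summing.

$3,390 billion

Year 2006: gap = -2.0 × (6.05 - 3.95) = -4.2%, loss ≈ 14414 × 4.2/100 ≈ 605.
Year 2007: gap = -2.0 × (6.11 - 3.95) = -4.32%, loss ≈ 14414 × 4.32/100 ≈ 623.
Year 2008: gap = -2.0 × (9.1 - 3.95) = -10.3%, loss ≈ 14414 × 10.3/100 ≈ 1485.
Year 2009: gap = -2.0 × (6.3 - 3.95) = -4.7%, loss ≈ 14414 × 4.7/100 ≈ 677.
Total lost output = 605 + 623 + 1485 + 677 = 3390 billion.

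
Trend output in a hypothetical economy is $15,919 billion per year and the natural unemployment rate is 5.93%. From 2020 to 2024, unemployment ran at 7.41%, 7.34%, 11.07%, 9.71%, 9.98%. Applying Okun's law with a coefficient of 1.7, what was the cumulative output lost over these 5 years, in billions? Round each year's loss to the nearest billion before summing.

$4,293 billion

Year 2020: gap = -1.7 × (7.41 - 5.93) = -2.516%, loss ≈ 15919 × 2.516/100 ≈ 401.
Year 2021: gap = -1.7 × (7.34 - 5.93) = -2.397%, loss ≈ 15919 × 2.397/100 ≈ 382.
Year 2022: gap = -1.7 × (11.07 - 5.93) = -8.738%, loss ≈ 15919 × 8.738/100 ≈ 1391.
Year 2023: gap = -1.7 × (9.71 - 5.93) = -6.426%, loss ≈ 15919 × 6.426/100 ≈ 1023.
Year 2024: gap = -1.7 × (9.98 - 5.93) = -6.885%, loss ≈ 15919 × 6.885/100 ≈ 1096.
Total lost output = 401 + 382 + 1391 + 1023 + 1096 = 4293 billion.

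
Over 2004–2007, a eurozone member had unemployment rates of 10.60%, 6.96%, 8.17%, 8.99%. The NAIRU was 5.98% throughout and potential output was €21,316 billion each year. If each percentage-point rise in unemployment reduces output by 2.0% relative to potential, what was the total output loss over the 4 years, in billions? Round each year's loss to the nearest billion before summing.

Year 2004: gap = -2.0 × (10.6 - 5.98) = -9.24%, loss ≈ 21316 × 9.24/100 ≈ 1970.
Year 2005: gap = -2.0 × (6.96 - 5.98) = -1.96%, loss ≈ 21316 × 1.96/100 ≈ 418.
Year 2006: gap = -2.0 × (8.17 - 5.98) = -4.38%, loss ≈ 21316 × 4.38/100 ≈ 934.
Year 2007: gap = -2.0 × (8.99 - 5.98) = -6.02%, loss ≈ 21316 × 6.02/100 ≈ 1283.
Total lost output = 1970 + 418 + 934 + 1283 = 4605 billion.

€4,605 billion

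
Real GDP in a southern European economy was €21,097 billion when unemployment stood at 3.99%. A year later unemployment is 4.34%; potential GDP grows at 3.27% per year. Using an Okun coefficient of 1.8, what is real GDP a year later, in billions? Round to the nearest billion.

Δu = 4.34 - 3.99 = 0.35 points.
Okun's law (growth form): g_Y = g_Y* - β × Δu = 3.27 - 1.8 × (0.35) = 3.27 - 0.63 = 2.64%.
Real GDP in the next year = 21097 × (1 + 2.64/100) = 21097 × 1.0264 ≈ 21654 billion.

€21,654 billion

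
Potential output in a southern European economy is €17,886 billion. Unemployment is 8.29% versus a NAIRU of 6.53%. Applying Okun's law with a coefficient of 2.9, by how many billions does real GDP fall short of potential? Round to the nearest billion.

€913 billion

Output gap = -2.9 × (8.29 - 6.53) = -2.9 × 1.76 = -5.104%.
Actual GDP ≈ 17886 × 0.94896 ≈ 16973 billion, so the shortfall is 17886 - 16973 = 913 billion.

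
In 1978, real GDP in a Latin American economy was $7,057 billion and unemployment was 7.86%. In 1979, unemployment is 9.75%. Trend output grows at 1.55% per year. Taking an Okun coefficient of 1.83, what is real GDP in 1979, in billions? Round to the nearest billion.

Δu = 9.75 - 7.86 = 1.89 points.
Okun's law (growth form): g_Y = g_Y* - β × Δu = 1.55 - 1.83 × (1.89) = 1.55 - 3.4587 = -1.9087%.
Real GDP in the next year = 7057 × (1 - 1.9087/100) = 7057 × 0.980913 ≈ 6922 billion.

$6,922 billion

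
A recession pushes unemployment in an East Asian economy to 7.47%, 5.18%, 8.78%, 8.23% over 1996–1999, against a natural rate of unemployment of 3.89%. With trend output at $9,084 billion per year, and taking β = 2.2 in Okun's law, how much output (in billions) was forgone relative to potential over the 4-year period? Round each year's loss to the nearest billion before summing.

Year 1996: gap = -2.2 × (7.47 - 3.89) = -7.876%, loss ≈ 9084 × 7.876/100 ≈ 715.
Year 1997: gap = -2.2 × (5.18 - 3.89) = -2.838%, loss ≈ 9084 × 2.838/100 ≈ 258.
Year 1998: gap = -2.2 × (8.78 - 3.89) = -10.758%, loss ≈ 9084 × 10.758/100 ≈ 977.
Year 1999: gap = -2.2 × (8.23 - 3.89) = -9.548%, loss ≈ 9084 × 9.548/100 ≈ 867.
Total lost output = 715 + 258 + 977 + 867 = 2817 billion.

$2,817 billion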